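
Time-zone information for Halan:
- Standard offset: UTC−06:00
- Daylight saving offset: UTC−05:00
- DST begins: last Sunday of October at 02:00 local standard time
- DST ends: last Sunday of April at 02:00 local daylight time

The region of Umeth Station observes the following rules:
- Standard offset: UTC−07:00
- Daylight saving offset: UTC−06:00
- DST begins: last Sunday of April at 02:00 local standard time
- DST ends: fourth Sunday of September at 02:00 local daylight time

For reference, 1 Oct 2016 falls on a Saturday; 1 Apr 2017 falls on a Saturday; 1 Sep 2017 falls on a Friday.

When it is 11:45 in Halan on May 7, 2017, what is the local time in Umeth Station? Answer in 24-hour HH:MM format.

1 October 2016 is a Saturday, so Sundays fall on 2, 9, 16, 23, 30; the last is October 30.
1 April 2017 is a Saturday, so Sundays fall on 2, 9, 16, 23, 30; the last is April 30.
Daylight saving runs 30 October 2016 – 30 April 2017; May 7, 2017 is outside that window, so Halan is on standard time at UTC−06:00.
11:45 Halan + 6h = 17:45 UTC.
1 April 2017 is a Saturday, so Sundays fall on 2, 9, 16, 23, 30; the last is April 30.
1 September 2017 is a Friday, so the first Sunday is September 3 and the fourth is September 24.
At the standard offset (UTC−07:00), 17:45 UTC − 7h = 10:45 Umeth Station standard time.
The standard-time date in Umeth Station, May 7, 2017, falls between 30 April and 24 September, so daylight saving is in effect and Umeth Station is at UTC−06:00.
17:45 UTC − 6h = 11:45 Umeth Station.

11:45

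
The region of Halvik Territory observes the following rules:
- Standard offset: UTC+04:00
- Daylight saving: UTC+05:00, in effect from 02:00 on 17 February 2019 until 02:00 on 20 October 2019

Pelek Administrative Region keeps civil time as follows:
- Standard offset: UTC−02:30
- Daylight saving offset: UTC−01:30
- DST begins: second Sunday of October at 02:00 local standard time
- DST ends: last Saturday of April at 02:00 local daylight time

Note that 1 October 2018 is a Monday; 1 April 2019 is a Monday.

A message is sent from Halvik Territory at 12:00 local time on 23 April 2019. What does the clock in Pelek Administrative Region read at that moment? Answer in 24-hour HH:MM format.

05:30

23 April 2019 falls between 17 February and 20 October, so daylight saving is in effect and Halvik Territory is at UTC+05:00.
12:00 Halvik Territory − 5h = 07:00 UTC.
1 October 2018 is a Monday, so the first Sunday is October 7 and the second is October 14.
1 April 2019 is a Monday, so Saturdays fall on 6, 13, 20, 27; the last is April 27.
At the standard offset (UTC−02:30), 07:00 UTC − 2h30m = 04:30 Pelek Administrative Region standard time.
The standard-time date in Pelek Administrative Region, 23 April 2019, falls between 14 October 2018 and 27 April 2019, so daylight saving is in effect and Pelek Administrative Region is at UTC−01:30.
07:00 UTC − 1h30m = 05:30 Pelek Administrative Region.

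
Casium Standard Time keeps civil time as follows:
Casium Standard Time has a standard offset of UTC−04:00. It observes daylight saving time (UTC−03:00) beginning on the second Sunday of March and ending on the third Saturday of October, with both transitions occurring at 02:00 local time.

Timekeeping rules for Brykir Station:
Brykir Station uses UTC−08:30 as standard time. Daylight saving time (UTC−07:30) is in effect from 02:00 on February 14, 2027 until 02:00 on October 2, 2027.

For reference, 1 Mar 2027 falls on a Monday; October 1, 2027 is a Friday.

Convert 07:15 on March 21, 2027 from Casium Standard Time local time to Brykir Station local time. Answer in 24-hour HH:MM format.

1 March 2027 is a Monday, so the first Sunday is March 7 and the second is March 14.
1 October 2027 is a Friday, so the first Saturday is October 2 and the third is October 16.
March 21, 2027 falls between 14 March and 16 October, so daylight saving is in effect and Casium Standard Time is at UTC−03:00.
07:15 Casium Standard Time + 3h = 10:15 UTC.
At the standard offset (UTC−08:30), 10:15 UTC − 8h30m = 01:45 Brykir Station standard time.
The standard-time date in Brykir Station, March 21, 2027, falls between 14 February and 2 October, so daylight saving is in effect and Brykir Station is at UTC−07:30.
10:15 UTC − 7h30m = 02:45 Brykir Station.

02:45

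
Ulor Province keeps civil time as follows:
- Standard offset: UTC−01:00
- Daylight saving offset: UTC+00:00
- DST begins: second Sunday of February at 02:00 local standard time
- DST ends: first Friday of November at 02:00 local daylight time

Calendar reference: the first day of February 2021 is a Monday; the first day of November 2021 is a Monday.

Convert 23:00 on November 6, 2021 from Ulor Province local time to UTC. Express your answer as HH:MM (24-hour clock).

1 February 2021 is a Monday, so the first Sunday is February 7 and the second is February 14.
1 November 2021 is a Monday, so the first Friday is November 5.
Daylight saving runs 14 February – 5 November; November 6, 2021 is outside that window, so Ulor Province is on standard time at UTC−01:00.
23:00 local + 1h = 00:00 UTC (rolling into the next day, 7 November 2021).

00:00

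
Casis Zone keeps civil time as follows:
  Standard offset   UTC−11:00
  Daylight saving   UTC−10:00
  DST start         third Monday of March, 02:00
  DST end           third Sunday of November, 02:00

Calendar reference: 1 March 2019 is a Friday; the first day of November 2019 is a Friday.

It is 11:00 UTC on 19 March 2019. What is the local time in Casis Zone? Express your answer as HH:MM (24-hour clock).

01:00

1 March 2019 is a Friday, so the first Monday is March 4 and the third is March 18.
1 November 2019 is a Friday, so the first Sunday is November 3 and the third is November 17.
At the standard offset (UTC−11:00), 11:00 UTC − 11h = 00:00 Casis Zone standard time.
Daylight saving runs 18 March – 17 November; the standard-time date in Casis Zone, 19 March 2019, is inside that window, so Casis Zone is at UTC−10:00.
11:00 UTC − 10h = 01:00 local.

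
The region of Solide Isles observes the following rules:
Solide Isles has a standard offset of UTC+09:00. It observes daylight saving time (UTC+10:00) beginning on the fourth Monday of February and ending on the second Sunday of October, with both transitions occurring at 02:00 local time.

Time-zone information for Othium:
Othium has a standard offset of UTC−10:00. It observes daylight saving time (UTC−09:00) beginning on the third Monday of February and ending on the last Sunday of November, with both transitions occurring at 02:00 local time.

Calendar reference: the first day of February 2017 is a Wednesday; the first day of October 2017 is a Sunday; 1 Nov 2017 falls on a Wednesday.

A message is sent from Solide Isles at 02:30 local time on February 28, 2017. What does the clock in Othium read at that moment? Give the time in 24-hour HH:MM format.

1 February 2017 is a Wednesday, so the first Monday is February 6 and the fourth is February 27.
1 October 2017 is a Sunday, so the first Sunday is October 1 and the second is October 8.
February 28, 2017 lies within the daylight-saving period (27 February – 8 October), so Solide Isles is on daylight time, UTC+10:00.
02:30 Solide Isles − 10h = 16:30 UTC (rolling into the previous day, 27 February 2017).
1 February 2017 is a Wednesday, so the first Monday is February 6 and the third is February 20.
1 November 2017 is a Wednesday, so Sundays fall on 5, 12, 19, 26; the last is November 26.
At the standard offset (UTC−10:00), 16:30 UTC − 10h = 06:30 Othium standard time.
Daylight saving runs 20 February – 26 November; the standard-time date in Othium, February 27, 2017, is inside that window, so Othium is at UTC−09:00.
16:30 UTC − 9h = 07:30 Othium.

07:30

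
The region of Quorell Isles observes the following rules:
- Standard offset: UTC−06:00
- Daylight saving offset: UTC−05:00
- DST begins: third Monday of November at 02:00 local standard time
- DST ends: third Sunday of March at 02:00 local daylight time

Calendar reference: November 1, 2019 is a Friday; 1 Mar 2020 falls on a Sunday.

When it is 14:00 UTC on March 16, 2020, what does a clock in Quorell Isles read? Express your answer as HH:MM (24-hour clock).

1 November 2019 is a Friday, so the first Monday is November 4 and the third is November 18.
1 March 2020 is a Sunday, so the first Sunday is March 1 and the third is March 15.
At the standard offset (UTC−06:00), 14:00 UTC − 6h = 08:00 Quorell Isles standard time.
The standard-time date in Quorell Isles, March 16, 2020, does not fall between 18 November 2019 and 15 March 2020, so daylight saving is not in effect and Quorell Isles is at UTC−06:00.
14:00 UTC − 6h = 08:00 local.

08:00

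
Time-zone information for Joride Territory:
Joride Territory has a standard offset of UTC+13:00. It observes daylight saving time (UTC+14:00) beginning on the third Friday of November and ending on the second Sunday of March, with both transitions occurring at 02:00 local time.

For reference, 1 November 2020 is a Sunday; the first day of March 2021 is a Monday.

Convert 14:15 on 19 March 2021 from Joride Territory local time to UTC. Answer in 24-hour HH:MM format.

01:15

1 November 2020 is a Sunday, so the first Friday is November 6 and the third is November 20.
1 March 2021 is a Monday, so the first Sunday is March 7 and the second is March 14.
19 March 2021 does not fall between 20 November 2020 and 14 March 2021, so daylight saving is not in effect and Joride Territory is at UTC+13:00.
14:15 local − 13h = 01:15 UTC.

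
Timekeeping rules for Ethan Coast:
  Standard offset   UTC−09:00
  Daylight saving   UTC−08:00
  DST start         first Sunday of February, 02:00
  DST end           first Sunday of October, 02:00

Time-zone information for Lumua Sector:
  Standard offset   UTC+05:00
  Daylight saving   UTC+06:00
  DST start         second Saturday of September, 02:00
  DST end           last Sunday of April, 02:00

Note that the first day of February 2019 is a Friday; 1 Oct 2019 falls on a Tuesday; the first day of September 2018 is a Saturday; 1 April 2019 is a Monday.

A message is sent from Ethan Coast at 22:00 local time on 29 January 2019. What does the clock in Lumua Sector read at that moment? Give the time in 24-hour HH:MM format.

1 February 2019 is a Friday, so the first Sunday is February 3.
1 October 2019 is a Tuesday, so the first Sunday is October 6.
29 January 2019 is outside the daylight-saving period (3 February – 6 October), so Ethan Coast is on standard time, UTC−09:00.
22:00 Ethan Coast + 9h = 07:00 UTC (rolling into the next day, 30 January 2019).
1 September 2018 is a Saturday, so the first Saturday is September 1 and the second is September 8.
1 April 2019 is a Monday, so Sundays fall on 7, 14, 21, 28; the last is April 28.
At the standard offset (UTC+05:00), 07:00 UTC + 5h = 12:00 Lumua Sector standard time.
The standard-time date in Lumua Sector, 30 January 2019, falls between 8 September 2018 and 28 April 2019, so daylight saving is in effect and Lumua Sector is at UTC+06:00.
07:00 UTC + 6h = 13:00 Lumua Sector.

13:00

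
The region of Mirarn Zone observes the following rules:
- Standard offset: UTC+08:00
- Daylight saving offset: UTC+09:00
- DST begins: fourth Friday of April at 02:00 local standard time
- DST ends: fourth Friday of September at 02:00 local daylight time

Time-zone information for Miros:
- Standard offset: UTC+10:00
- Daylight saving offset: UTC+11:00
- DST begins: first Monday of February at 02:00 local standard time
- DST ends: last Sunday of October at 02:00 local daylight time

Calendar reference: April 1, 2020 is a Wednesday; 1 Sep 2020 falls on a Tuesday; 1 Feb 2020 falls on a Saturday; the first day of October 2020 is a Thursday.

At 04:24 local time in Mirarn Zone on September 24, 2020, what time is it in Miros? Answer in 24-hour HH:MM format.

06:24

1 April 2020 is a Wednesday, so the first Friday is April 3 and the fourth is April 24.
1 September 2020 is a Tuesday, so the first Friday is September 4 and the fourth is September 25.
Daylight saving runs 24 April – 25 September; September 24, 2020 is inside that window, so Mirarn Zone is at UTC+09:00.
04:24 Mirarn Zone − 9h = 19:24 UTC (rolling into the previous day, 23 September 2020).
1 February 2020 is a Saturday, so the first Monday is February 3.
1 October 2020 is a Thursday, so Sundays fall on 4, 11, 18, 25; the last is October 25.
At the standard offset (UTC+10:00), 19:24 UTC + 10h = 05:24 Miros standard time (rolling into the next day, 24 September 2020).
Daylight saving runs 3 February – 25 October; the standard-time date in Miros, September 24, 2020, is inside that window, so Miros is at UTC+11:00.
19:24 UTC + 11h = 06:24 Miros (rolling into the next day, 24 September 2020).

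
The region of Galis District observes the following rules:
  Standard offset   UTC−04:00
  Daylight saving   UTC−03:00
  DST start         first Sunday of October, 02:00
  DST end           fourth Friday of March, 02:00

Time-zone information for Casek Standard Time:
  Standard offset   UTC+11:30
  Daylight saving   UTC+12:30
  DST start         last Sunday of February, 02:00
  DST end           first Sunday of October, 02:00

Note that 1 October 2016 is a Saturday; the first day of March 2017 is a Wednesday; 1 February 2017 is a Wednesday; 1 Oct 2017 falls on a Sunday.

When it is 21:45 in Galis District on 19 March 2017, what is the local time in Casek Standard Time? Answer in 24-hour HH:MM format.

13:15

1 October 2016 is a Saturday, so the first Sunday is October 2.
1 March 2017 is a Wednesday, so the first Friday is March 3 and the fourth is March 24.
19 March 2017 falls between 2 October 2016 and 24 March 2017, so daylight saving is in effect and Galis District is at UTC−03:00.
21:45 Galis District + 3h = 00:45 UTC (rolling into the next day, 20 March 2017).
1 February 2017 is a Wednesday, so Sundays fall on 5, 12, 19, 26; the last is February 26.
1 October 2017 is a Sunday, so the first Sunday is October 1.
At the standard offset (UTC+11:30), 00:45 UTC + 11h30m = 12:15 Casek Standard Time standard time.
The standard-time date in Casek Standard Time, 20 March 2017, falls between 26 February and 1 October, so daylight saving is in effect and Casek Standard Time is at UTC+12:30.
00:45 UTC + 12h30m = 13:15 Casek Standard Time.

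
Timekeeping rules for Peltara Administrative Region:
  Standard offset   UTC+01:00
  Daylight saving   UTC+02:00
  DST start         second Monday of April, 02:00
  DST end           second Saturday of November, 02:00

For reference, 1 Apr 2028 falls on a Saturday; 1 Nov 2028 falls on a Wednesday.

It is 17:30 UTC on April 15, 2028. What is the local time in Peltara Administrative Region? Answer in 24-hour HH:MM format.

1 April 2028 is a Saturday, so the first Monday is April 3 and the second is April 10.
1 November 2028 is a Wednesday, so the first Saturday is November 4 and the second is November 11.
At the standard offset (UTC+01:00), 17:30 UTC + 1h = 18:30 Peltara Administrative Region standard time.
The standard-time date in Peltara Administrative Region, April 15, 2028, lies within the daylight-saving period (10 April – 11 November), so Peltara Administrative Region is on daylight time, UTC+02:00.
17:30 UTC + 2h = 19:30 local.

19:30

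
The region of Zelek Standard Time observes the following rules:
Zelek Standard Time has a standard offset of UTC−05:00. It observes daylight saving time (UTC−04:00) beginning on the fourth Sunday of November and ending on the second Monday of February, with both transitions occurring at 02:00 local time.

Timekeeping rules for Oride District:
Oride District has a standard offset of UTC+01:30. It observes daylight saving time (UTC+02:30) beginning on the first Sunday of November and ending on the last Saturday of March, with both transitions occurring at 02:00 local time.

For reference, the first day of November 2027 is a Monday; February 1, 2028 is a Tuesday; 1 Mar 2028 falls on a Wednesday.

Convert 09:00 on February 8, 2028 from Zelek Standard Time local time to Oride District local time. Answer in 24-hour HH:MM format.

1 November 2027 is a Monday, so the first Sunday is November 7 and the fourth is November 28.
1 February 2028 is a Tuesday, so the first Monday is February 7 and the second is February 14.
Daylight saving runs 28 November 2027 – 14 February 2028; February 8, 2028 is inside that window, so Zelek Standard Time is at UTC−04:00.
09:00 Zelek Standard Time + 4h = 13:00 UTC.
1 November 2027 is a Monday, so the first Sunday is November 7.
1 March 2028 is a Wednesday, so Saturdays fall on 4, 11, 18, 25; the last is March 25.
At the standard offset (UTC+01:30), 13:00 UTC + 1h30m = 14:30 Oride District standard time.
Daylight saving runs 7 November 2027 – 25 March 2028; the standard-time date in Oride District, February 8, 2028, is inside that window, so Oride District is at UTC+02:30.
13:00 UTC + 2h30m = 15:30 Oride District.

15:30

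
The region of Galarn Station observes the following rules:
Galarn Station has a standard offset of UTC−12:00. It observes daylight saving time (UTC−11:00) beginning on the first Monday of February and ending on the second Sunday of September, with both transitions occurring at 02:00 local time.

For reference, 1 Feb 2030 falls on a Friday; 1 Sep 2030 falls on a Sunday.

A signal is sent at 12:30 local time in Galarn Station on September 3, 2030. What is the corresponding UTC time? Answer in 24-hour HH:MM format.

23:30

1 February 2030 is a Friday, so the first Monday is February 4.
1 September 2030 is a Sunday, so the first Sunday is September 1 and the second is September 8.
Daylight saving runs 4 February – 8 September; September 3, 2030 is inside that window, so Galarn Station is at UTC−11:00.
12:30 local + 11h = 23:30 UTC.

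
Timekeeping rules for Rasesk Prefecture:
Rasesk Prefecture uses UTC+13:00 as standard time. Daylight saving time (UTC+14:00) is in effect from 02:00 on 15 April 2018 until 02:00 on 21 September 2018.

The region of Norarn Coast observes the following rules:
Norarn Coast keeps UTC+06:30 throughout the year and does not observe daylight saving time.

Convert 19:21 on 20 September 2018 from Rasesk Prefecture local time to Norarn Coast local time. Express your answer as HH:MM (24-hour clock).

11:51

20 September 2018 lies within the daylight-saving period (15 April – 21 September), so Rasesk Prefecture is on daylight time, UTC+14:00.
19:21 Rasesk Prefecture − 14h = 05:21 UTC.
Norarn Coast has no daylight saving, so its offset is UTC+06:30 year-round.
05:21 UTC + 6h30m = 11:51 Norarn Coast.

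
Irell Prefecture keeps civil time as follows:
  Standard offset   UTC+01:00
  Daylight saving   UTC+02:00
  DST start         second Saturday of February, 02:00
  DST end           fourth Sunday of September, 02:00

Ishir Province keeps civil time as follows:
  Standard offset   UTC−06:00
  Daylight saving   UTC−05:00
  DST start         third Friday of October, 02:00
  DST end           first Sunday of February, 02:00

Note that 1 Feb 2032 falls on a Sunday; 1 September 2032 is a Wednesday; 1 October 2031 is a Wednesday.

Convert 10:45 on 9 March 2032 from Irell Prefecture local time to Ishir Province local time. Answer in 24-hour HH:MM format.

1 February 2032 is a Sunday, so the first Saturday is February 7 and the second is February 14.
1 September 2032 is a Wednesday, so the first Sunday is September 5 and the fourth is September 26.
9 March 2032 falls between 14 February and 26 September, so daylight saving is in effect and Irell Prefecture is at UTC+02:00.
10:45 Irell Prefecture − 2h = 08:45 UTC.
1 October 2031 is a Wednesday, so the first Friday is October 3 and the third is October 17.
1 February 2032 is a Sunday, so the first Sunday is February 1.
At the standard offset (UTC−06:00), 08:45 UTC − 6h = 02:45 Ishir Province standard time.
The standard-time date in Ishir Province, 9 March 2032, is outside the daylight-saving period (17 October 2031 – 1 February 2032), so Ishir Province is on standard time, UTC−06:00.
08:45 UTC − 6h = 02:45 Ishir Province.

02:45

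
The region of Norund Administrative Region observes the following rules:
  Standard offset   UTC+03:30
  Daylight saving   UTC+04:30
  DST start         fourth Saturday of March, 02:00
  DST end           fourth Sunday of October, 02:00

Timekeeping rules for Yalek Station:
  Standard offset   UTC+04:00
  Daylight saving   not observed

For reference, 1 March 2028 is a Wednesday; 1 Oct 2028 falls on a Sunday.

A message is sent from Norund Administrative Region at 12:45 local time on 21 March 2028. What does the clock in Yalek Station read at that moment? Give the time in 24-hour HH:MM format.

1 March 2028 is a Wednesday, so the first Saturday is March 4 and the fourth is March 25.
1 October 2028 is a Sunday, so the first Sunday is October 1 and the fourth is October 22.
21 March 2028 does not fall between 25 March and 22 October, so daylight saving is not in effect and Norund Administrative Region is at UTC+03:30.
12:45 Norund Administrative Region − 3h30m = 09:15 UTC.
Yalek Station stays on UTC+04:00 all year.
09:15 UTC + 4h = 13:15 Yalek Station.

13:15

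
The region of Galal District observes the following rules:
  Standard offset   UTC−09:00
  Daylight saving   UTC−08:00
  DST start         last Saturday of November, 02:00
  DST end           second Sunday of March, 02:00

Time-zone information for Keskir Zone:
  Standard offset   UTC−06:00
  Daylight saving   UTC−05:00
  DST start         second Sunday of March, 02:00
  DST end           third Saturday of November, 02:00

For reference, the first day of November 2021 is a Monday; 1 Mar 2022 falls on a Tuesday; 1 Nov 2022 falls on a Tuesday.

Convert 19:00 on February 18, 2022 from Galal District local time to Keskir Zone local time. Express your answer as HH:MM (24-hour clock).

21:00

1 November 2021 is a Monday, so Saturdays fall on 6, 13, 20, 27; the last is November 27.
1 March 2022 is a Tuesday, so the first Sunday is March 6 and the second is March 13.
February 18, 2022 falls between 27 November 2021 and 13 March 2022, so daylight saving is in effect and Galal District is at UTC−08:00.
19:00 Galal District + 8h = 03:00 UTC (rolling into the next day, 19 February 2022).
1 March 2022 is a Tuesday, so the first Sunday is March 6 and the second is March 13.
1 November 2022 is a Tuesday, so the first Saturday is November 5 and the third is November 19.
At the standard offset (UTC−06:00), 03:00 UTC − 6h = 21:00 Keskir Zone standard time (rolling into the previous day, 18 February 2022).
The standard-time date in Keskir Zone, February 18, 2022, does not fall between 13 March and 19 November, so daylight saving is not in effect and Keskir Zone is at UTC−06:00.
03:00 UTC − 6h = 21:00 Keskir Zone (rolling into the previous day, 18 February 2022).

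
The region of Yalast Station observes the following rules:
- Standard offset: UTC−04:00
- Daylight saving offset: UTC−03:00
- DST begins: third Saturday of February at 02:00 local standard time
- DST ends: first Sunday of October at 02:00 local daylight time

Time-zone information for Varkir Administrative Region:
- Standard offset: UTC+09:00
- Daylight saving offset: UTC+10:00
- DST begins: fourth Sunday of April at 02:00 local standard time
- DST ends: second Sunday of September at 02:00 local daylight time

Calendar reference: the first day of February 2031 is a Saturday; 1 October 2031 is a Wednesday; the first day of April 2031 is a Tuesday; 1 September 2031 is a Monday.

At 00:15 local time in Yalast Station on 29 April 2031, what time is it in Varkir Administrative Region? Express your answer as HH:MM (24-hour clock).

1 February 2031 is a Saturday, so the first Saturday is February 1 and the third is February 15.
1 October 2031 is a Wednesday, so the first Sunday is October 5.
Daylight saving runs 15 February – 5 October; 29 April 2031 is inside that window, so Yalast Station is at UTC−03:00.
00:15 Yalast Station + 3h = 03:15 UTC.
1 April 2031 is a Tuesday, so the first Sunday is April 6 and the fourth is April 27.
1 September 2031 is a Monday, so the first Sunday is September 7 and the second is September 14.
At the standard offset (UTC+09:00), 03:15 UTC + 9h = 12:15 Varkir Administrative Region standard time.
The standard-time date in Varkir Administrative Region, 29 April 2031, falls between 27 April and 14 September, so daylight saving is in effect and Varkir Administrative Region is at UTC+10:00.
03:15 UTC + 10h = 13:15 Varkir Administrative Region.

13:15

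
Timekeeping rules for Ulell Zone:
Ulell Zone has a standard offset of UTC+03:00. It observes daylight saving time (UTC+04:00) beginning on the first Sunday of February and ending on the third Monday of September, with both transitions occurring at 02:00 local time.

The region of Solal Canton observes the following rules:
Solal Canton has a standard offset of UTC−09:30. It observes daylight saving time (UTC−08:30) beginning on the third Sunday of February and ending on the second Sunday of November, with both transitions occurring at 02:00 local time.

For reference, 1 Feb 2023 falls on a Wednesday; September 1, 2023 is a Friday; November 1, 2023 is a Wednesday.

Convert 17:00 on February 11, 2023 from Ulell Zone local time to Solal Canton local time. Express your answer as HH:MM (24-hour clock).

03:30

1 February 2023 is a Wednesday, so the first Sunday is February 5.
1 September 2023 is a Friday, so the first Monday is September 4 and the third is September 18.
February 11, 2023 falls between 5 February and 18 September, so daylight saving is in effect and Ulell Zone is at UTC+04:00.
17:00 Ulell Zone − 4h = 13:00 UTC.
1 February 2023 is a Wednesday, so the first Sunday is February 5 and the third is February 19.
1 November 2023 is a Wednesday, so the first Sunday is November 5 and the second is November 12.
At the standard offset (UTC−09:30), 13:00 UTC − 9h30m = 03:30 Solal Canton standard time.
The standard-time date in Solal Canton, February 11, 2023, is outside the daylight-saving period (19 February – 12 November), so Solal Canton is on standard time, UTC−09:30.
13:00 UTC − 9h30m = 03:30 Solal Canton.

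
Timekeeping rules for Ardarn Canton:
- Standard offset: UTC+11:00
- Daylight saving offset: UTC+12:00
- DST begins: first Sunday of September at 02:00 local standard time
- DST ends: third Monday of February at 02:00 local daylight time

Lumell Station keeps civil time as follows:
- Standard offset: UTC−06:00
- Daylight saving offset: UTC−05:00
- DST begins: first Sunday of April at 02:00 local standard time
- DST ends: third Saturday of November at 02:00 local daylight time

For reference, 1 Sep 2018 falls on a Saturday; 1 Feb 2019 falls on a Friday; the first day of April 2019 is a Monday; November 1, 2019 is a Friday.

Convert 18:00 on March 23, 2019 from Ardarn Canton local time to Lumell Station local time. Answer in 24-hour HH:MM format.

1 September 2018 is a Saturday, so the first Sunday is September 2.
1 February 2019 is a Friday, so the first Monday is February 4 and the third is February 18.
March 23, 2019 is outside the daylight-saving period (2 September 2018 – 18 February 2019), so Ardarn Canton is on standard time, UTC+11:00.
18:00 Ardarn Canton − 11h = 07:00 UTC.
1 April 2019 is a Monday, so the first Sunday is April 7.
1 November 2019 is a Friday, so the first Saturday is November 2 and the third is November 16.
At the standard offset (UTC−06:00), 07:00 UTC − 6h = 01:00 Lumell Station standard time.
The standard-time date in Lumell Station, March 23, 2019, does not fall between 7 April and 16 November, so daylight saving is not in effect and Lumell Station is at UTC−06:00.
07:00 UTC − 6h = 01:00 Lumell Station.

01:00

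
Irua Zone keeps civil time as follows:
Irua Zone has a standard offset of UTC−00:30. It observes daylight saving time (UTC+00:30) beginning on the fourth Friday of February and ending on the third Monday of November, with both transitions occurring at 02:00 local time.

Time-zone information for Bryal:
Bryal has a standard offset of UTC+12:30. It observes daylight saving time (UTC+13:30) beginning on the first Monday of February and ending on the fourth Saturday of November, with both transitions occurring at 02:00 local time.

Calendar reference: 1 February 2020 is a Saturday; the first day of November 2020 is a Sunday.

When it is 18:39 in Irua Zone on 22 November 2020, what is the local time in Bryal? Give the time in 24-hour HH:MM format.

1 February 2020 is a Saturday, so the first Friday is February 7 and the fourth is February 28.
1 November 2020 is a Sunday, so the first Monday is November 2 and the third is November 16.
22 November 2020 does not fall between 28 February and 16 November, so daylight saving is not in effect and Irua Zone is at UTC−00:30.
18:39 Irua Zone + 0h30m = 19:09 UTC.
1 February 2020 is a Saturday, so the first Monday is February 3.
1 November 2020 is a Sunday, so the first Saturday is November 7 and the fourth is November 28.
At the standard offset (UTC+12:30), 19:09 UTC + 12h30m = 07:39 Bryal standard time (rolling into the next day, 23 November 2020).
The standard-time date in Bryal, 23 November 2020, falls between 3 February and 28 November, so daylight saving is in effect and Bryal is at UTC+13:30.
19:09 UTC + 13h30m = 08:39 Bryal (rolling into the next day, 23 November 2020).

08:39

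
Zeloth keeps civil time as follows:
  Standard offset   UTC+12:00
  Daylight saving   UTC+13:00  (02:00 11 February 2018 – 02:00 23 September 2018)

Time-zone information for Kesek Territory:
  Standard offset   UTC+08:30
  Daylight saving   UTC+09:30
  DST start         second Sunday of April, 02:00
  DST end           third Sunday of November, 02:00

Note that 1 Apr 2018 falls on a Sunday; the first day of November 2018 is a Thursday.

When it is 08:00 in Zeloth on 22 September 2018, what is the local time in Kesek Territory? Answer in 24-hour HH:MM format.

22 September 2018 lies within the daylight-saving period (11 February – 23 September), so Zeloth is on daylight time, UTC+13:00.
08:00 Zeloth − 13h = 19:00 UTC (rolling into the previous day, 21 September 2018).
1 April 2018 is a Sunday, so the first Sunday is April 1 and the second is April 8.
1 November 2018 is a Thursday, so the first Sunday is November 4 and the third is November 18.
At the standard offset (UTC+08:30), 19:00 UTC + 8h30m = 03:30 Kesek Territory standard time (rolling into the next day, 22 September 2018).
Daylight saving runs 8 April – 18 November; the standard-time date in Kesek Territory, 22 September 2018, is inside that window, so Kesek Territory is at UTC+09:30.
19:00 UTC + 9h30m = 04:30 Kesek Territory (rolling into the next day, 22 September 2018).

04:30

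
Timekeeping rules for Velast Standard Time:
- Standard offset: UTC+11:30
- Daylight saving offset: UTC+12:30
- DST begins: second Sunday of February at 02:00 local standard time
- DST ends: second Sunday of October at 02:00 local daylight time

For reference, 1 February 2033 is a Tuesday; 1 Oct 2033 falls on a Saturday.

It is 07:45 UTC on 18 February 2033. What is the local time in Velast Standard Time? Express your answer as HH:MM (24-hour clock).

1 February 2033 is a Tuesday, so the first Sunday is February 6 and the second is February 13.
1 October 2033 is a Saturday, so the first Sunday is October 2 and the second is October 9.
At the standard offset (UTC+11:30), 07:45 UTC + 11h30m = 19:15 Velast Standard Time standard time.
Daylight saving runs 13 February – 9 October; the standard-time date in Velast Standard Time, 18 February 2033, is inside that window, so Velast Standard Time is at UTC+12:30.
07:45 UTC + 12h30m = 20:15 local.

20:15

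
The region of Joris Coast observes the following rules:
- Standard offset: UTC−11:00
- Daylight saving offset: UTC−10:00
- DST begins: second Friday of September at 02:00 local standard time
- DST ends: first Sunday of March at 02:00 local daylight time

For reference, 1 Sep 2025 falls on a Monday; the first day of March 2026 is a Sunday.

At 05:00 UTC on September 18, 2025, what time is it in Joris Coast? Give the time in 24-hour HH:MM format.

1 September 2025 is a Monday, so the first Friday is September 5 and the second is September 12.
1 March 2026 is a Sunday, so the first Sunday is March 1.
At the standard offset (UTC−11:00), 05:00 UTC − 11h = 18:00 Joris Coast standard time (rolling into the previous day, 17 September 2025).
Daylight saving runs 12 September 2025 – 1 March 2026; the standard-time date in Joris Coast, September 17, 2025, is inside that window, so Joris Coast is at UTC−10:00.
05:00 UTC − 10h = 19:00 local (rolling into the previous day, 17 September 2025).

19:00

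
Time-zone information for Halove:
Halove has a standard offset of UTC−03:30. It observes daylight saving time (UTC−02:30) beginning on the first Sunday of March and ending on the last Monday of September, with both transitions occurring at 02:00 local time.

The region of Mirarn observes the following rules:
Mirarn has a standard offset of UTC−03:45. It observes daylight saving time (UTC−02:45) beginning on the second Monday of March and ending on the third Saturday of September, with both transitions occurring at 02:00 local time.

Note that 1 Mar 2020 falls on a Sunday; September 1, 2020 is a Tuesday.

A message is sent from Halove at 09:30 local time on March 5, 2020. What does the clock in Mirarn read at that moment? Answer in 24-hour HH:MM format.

08:15

1 March 2020 is a Sunday, so the first Sunday is March 1.
1 September 2020 is a Tuesday, so Mondays fall on 7, 14, 21, 28; the last is September 28.
Daylight saving runs 1 March – 28 September; March 5, 2020 is inside that window, so Halove is at UTC−02:30.
09:30 Halove + 2h30m = 12:00 UTC.
1 March 2020 is a Sunday, so the first Monday is March 2 and the second is March 9.
1 September 2020 is a Tuesday, so the first Saturday is September 5 and the third is September 19.
At the standard offset (UTC−03:45), 12:00 UTC − 3h45m = 08:15 Mirarn standard time.
The standard-time date in Mirarn, March 5, 2020, is outside the daylight-saving period (9 March – 19 September), so Mirarn is on standard time, UTC−03:45.
12:00 UTC − 3h45m = 08:15 Mirarn.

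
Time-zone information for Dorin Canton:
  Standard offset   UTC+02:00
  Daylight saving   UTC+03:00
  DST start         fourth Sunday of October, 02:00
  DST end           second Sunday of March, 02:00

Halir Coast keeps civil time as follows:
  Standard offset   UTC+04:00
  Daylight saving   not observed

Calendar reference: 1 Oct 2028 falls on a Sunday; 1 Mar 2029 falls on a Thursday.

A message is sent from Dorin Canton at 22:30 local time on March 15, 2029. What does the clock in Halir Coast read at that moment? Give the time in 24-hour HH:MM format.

00:30

1 October 2028 is a Sunday, so the first Sunday is October 1 and the fourth is October 22.
1 March 2029 is a Thursday, so the first Sunday is March 4 and the second is March 11.
March 15, 2029 is outside the daylight-saving period (22 October 2028 – 11 March 2029), so Dorin Canton is on standard time, UTC+02:00.
22:30 Dorin Canton − 2h = 20:30 UTC.
Halir Coast has no daylight saving, so its offset is UTC+04:00 year-round.
20:30 UTC + 4h = 00:30 Halir Coast (rolling into the next day, 16 March 2029).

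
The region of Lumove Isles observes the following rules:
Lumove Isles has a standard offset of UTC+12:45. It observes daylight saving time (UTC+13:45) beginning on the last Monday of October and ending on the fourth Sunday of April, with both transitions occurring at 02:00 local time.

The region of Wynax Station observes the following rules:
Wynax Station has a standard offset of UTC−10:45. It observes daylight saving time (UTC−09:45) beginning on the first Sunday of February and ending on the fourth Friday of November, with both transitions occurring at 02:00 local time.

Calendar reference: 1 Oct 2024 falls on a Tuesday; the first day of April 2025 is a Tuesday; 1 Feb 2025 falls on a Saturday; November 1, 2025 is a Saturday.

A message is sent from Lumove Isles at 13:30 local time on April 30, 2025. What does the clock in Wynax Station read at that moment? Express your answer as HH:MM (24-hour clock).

15:00

1 October 2024 is a Tuesday, so Mondays fall on 7, 14, 21, 28; the last is October 28.
1 April 2025 is a Tuesday, so the first Sunday is April 6 and the fourth is April 27.
April 30, 2025 does not fall between 28 October 2024 and 27 April 2025, so daylight saving is not in effect and Lumove Isles is at UTC+12:45.
13:30 Lumove Isles − 12h45m = 00:45 UTC.
1 February 2025 is a Saturday, so the first Sunday is February 2.
1 November 2025 is a Saturday, so the first Friday is November 7 and the fourth is November 28.
At the standard offset (UTC−10:45), 00:45 UTC − 10h45m = 14:00 Wynax Station standard time (rolling into the previous day, 29 April 2025).
The standard-time date in Wynax Station, April 29, 2025, lies within the daylight-saving period (2 February – 28 November), so Wynax Station is on daylight time, UTC−09:45.
00:45 UTC − 9h45m = 15:00 Wynax Station (rolling into the previous day, 29 April 2025).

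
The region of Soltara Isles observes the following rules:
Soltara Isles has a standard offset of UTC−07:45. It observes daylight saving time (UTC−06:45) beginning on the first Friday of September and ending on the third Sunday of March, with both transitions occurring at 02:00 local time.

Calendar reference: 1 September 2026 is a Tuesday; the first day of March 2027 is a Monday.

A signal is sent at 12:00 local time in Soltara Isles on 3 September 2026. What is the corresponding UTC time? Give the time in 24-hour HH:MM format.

19:45

1 September 2026 is a Tuesday, so the first Friday is September 4.
1 March 2027 is a Monday, so the first Sunday is March 7 and the third is March 21.
3 September 2026 does not fall between 4 September 2026 and 21 March 2027, so daylight saving is not in effect and Soltara Isles is at UTC−07:45.
12:00 local + 7h45m = 19:45 UTC.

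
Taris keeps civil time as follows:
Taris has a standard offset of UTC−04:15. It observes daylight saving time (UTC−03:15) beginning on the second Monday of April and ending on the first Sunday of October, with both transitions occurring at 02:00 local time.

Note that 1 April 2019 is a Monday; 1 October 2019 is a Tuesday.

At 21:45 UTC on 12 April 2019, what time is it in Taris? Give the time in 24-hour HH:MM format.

1 April 2019 is a Monday, so the first Monday is April 1 and the second is April 8.
1 October 2019 is a Tuesday, so the first Sunday is October 6.
At the standard offset (UTC−04:15), 21:45 UTC − 4h15m = 17:30 Taris standard time.
The standard-time date in Taris, 12 April 2019, falls between 8 April and 6 October, so daylight saving is in effect and Taris is at UTC−03:15.
21:45 UTC − 3h15m = 18:30 local.

18:30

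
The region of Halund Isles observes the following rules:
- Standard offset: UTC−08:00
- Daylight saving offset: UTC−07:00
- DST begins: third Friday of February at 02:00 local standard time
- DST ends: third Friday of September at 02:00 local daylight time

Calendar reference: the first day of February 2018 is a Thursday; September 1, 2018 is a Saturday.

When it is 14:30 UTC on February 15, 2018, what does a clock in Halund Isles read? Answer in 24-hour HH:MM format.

1 February 2018 is a Thursday, so the first Friday is February 2 and the third is February 16.
1 September 2018 is a Saturday, so the first Friday is September 7 and the third is September 21.
At the standard offset (UTC−08:00), 14:30 UTC − 8h = 06:30 Halund Isles standard time.
The standard-time date in Halund Isles, February 15, 2018, does not fall between 16 February and 21 September, so daylight saving is not in effect and Halund Isles is at UTC−08:00.
14:30 UTC − 8h = 06:30 local.

06:30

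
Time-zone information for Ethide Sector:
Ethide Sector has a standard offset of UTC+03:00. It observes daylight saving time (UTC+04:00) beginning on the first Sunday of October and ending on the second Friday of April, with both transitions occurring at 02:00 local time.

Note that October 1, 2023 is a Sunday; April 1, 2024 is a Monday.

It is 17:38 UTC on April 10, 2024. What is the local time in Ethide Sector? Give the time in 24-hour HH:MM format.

21:38

1 October 2023 is a Sunday, so the first Sunday is October 1.
1 April 2024 is a Monday, so the first Friday is April 5 and the second is April 12.
At the standard offset (UTC+03:00), 17:38 UTC + 3h = 20:38 Ethide Sector standard time.
The standard-time date in Ethide Sector, April 10, 2024, lies within the daylight-saving period (1 October 2023 – 12 April 2024), so Ethide Sector is on daylight time, UTC+04:00.
17:38 UTC + 4h = 21:38 local.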